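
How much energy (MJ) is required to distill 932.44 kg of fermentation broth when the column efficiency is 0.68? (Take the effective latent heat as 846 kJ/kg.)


E = m * 846 / (eta * 1000)
= 932.44 * 846 / (0.68 * 1000)
= 1160.0651 MJ

1160.0651 MJ


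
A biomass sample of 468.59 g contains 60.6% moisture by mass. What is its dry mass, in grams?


Wd = Ww * (1 - MC/100)
= 468.59 * (1 - 60.6/100)
= 184.6245 g

184.6245 g


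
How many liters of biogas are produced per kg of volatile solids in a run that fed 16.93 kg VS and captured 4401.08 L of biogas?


Y = V / VS
= 4401.08 / 16.93
= 259.9575 L/kg VS

259.9575 L/kg VS


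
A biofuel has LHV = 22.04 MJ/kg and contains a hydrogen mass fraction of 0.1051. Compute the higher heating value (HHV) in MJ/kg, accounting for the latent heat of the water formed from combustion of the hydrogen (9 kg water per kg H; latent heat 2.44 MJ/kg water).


HHV = LHV + H_frac * 9 * 2.44
= 22.04 + 0.1051 * 9 * 2.44
= 24.3480 MJ/kg

24.3480 MJ/kg


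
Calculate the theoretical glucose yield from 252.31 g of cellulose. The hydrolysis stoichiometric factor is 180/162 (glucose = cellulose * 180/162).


glucose = cellulose * 180/162
= 252.31 * 180/162
= 280.3444 g

280.3444 g


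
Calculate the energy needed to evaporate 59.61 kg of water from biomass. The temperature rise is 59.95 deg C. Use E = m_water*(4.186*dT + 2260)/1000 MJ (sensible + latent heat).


E = m_water * (4.186 * dT + 2260) / 1000
= 59.61 * (4.186 * 59.95 + 2260) / 1000
= 149.6778 MJ

149.6778 MJ


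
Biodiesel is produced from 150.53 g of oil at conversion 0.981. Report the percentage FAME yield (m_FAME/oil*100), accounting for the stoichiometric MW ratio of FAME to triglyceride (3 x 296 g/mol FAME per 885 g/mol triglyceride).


m_FAME = oil * conv * (3 * 296 / 885) = oil * conv * (888/885)
= 150.53 * 0.981 * 888 / 885
= 148.1705 g
Y = m_FAME / oil * 100 = conv * (888/885) * 100
= 0.981 * 888 / 885 * 100
= 98.43%

98.43%


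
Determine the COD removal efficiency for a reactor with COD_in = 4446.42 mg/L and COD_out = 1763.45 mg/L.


eta = (COD_in - COD_out) / COD_in * 100
= (4446.42 - 1763.45) / 4446.42 * 100
= 60.3400%

60.3400%


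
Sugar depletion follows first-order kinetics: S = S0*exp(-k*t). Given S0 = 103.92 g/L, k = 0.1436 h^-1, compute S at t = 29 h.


S = S0 * exp(-k * t)
S = 103.92 * exp(-0.1436 * 29)
S = 1.6148 g/L

1.6148 g/L


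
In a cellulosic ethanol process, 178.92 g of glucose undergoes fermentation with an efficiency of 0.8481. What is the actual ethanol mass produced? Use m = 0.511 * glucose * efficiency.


Actual ethanol: m = 0.511 * 178.92 * 0.8481
m = 77.5402 g

77.5402 g


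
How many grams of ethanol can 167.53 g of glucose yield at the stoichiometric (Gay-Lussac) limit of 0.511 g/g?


Theoretical ethanol yield: m_EtOH = 0.511 * m_glucose
m_EtOH = 0.511 * 167.53 = 85.6078 g

85.6078 g


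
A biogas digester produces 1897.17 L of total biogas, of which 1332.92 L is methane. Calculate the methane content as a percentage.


CH4% = V_CH4 / V_total * 100
= 1332.92 / 1897.17 * 100
= 70.2583%

70.2583%


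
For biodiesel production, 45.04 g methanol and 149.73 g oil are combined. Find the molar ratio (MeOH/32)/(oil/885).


Molar ratio = n_MeOH / n_oil = (MeOH/32) / (oil/885) = (MeOH * 885) / (32 * oil)
= (45.04 * 885) / (32 * 149.73)
= 8.3192

8.3192


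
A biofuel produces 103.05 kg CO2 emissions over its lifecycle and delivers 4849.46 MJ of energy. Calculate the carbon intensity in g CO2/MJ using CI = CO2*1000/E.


CI = CO2 * 1000 / E
= 103.05 * 1000 / 4849.46
= 21.2498 g CO2/MJ

21.2498 g CO2/MJ


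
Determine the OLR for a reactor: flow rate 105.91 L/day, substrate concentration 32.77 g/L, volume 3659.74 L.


OLR = Q * S / V
= 105.91 * 32.77 / 3659.74
= 0.9483 g/L/day

0.9483 g/L/day


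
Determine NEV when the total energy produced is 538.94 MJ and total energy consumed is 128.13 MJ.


NEV = E_out - E_in
= 538.94 - 128.13
= 410.8100 MJ

410.8100 MJ


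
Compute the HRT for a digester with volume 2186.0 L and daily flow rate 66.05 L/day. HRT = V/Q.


HRT = V / Q
= 2186.0 / 66.05
= 33.0961 days

33.0961 days


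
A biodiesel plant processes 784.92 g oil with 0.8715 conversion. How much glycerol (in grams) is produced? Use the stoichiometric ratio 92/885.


glycerol = oil * conv * (92/885)
= 784.92 * 0.8715 * 92 / 885
= 71.1111 g

71.1111 g


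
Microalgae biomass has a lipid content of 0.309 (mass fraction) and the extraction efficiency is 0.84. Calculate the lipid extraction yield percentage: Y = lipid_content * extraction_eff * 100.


Y = lipid_content * extraction_eff * 100
= 0.309 * 0.84 * 100
= 25.9560%

25.9560%


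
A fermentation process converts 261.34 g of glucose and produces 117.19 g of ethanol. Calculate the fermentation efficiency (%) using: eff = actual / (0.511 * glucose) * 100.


Fermentation efficiency = (actual / (0.511 * glucose)) * 100
= (117.19 / (0.511 * 261.34)) * 100
= 87.7534%

87.7534%


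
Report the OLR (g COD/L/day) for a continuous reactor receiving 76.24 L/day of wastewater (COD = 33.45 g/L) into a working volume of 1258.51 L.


OLR = Q * S / V
= 76.24 * 33.45 / 1258.51
= 2.0264 g/L/day

2.0264 g/L/day


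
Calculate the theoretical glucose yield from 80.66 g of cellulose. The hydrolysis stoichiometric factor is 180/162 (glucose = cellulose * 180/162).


glucose = cellulose * 180/162
= 80.66 * 180/162
= 89.6222 g

89.6222 g


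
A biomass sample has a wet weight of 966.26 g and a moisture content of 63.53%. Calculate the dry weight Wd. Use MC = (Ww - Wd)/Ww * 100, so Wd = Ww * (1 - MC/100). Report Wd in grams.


Wd = Ww * (1 - MC/100)
= 966.26 * (1 - 63.53/100)
= 352.3950 g

352.3950 g


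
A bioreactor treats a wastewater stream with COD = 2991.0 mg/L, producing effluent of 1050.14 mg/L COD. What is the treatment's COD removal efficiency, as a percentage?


eta = (COD_in - COD_out) / COD_in * 100
= (2991.0 - 1050.14) / 2991.0 * 100
= 64.8900%

64.8900%


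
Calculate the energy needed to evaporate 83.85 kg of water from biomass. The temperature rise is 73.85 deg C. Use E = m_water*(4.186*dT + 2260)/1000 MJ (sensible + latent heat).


E = m_water * (4.186 * dT + 2260) / 1000
= 83.85 * (4.186 * 73.85 + 2260) / 1000
= 215.4221 MJ

215.4221 MJ


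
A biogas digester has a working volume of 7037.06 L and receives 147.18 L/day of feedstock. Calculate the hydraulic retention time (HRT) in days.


HRT = V / Q
= 7037.06 / 147.18
= 47.8126 days

47.8126 days


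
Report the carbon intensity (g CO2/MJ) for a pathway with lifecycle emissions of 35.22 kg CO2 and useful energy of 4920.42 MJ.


CI = CO2 * 1000 / E
= 35.22 * 1000 / 4920.42
= 7.1579 g CO2/MJ

7.1579 g CO2/MJ


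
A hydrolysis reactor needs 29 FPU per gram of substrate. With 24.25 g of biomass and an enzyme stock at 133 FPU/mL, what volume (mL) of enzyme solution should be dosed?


V = dosage * m_sub / activity
V = 29 * 24.25 / 133
V = 5.2876 mL

5.2876 mL


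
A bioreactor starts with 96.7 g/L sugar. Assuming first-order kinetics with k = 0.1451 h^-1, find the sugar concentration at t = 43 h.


S = S0 * exp(-k * t)
S = 96.7 * exp(-0.1451 * 43)
S = 0.1887 g/L

0.1887 g/L


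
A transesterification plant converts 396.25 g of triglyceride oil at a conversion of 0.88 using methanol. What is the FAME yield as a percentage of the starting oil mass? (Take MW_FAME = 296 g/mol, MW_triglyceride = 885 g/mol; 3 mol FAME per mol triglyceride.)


m_FAME = oil * conv * (3 * 296 / 885) = oil * conv * (888/885)
= 396.25 * 0.88 * 888 / 885
= 349.8820 g
Y = m_FAME / oil * 100 = conv * (888/885) * 100
= 0.88 * 888 / 885 * 100
= 88.30%

88.30%


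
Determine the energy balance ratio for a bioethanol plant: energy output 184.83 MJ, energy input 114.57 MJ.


EROI = E_out / E_in
= 184.83 / 114.57
= 1.6132

1.6132


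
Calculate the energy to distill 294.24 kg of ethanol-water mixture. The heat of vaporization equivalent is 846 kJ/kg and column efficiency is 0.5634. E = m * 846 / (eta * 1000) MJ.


E = m * 846 / (eta * 1000)
= 294.24 * 846 / (0.5634 * 1000)
= 441.8300 MJ

441.8300 MJ


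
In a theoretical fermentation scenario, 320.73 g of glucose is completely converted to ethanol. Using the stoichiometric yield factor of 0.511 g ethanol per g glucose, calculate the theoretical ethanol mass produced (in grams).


Theoretical ethanol yield: m_EtOH = 0.511 * m_glucose
m_EtOH = 0.511 * 320.73 = 163.8930 g

163.8930 g


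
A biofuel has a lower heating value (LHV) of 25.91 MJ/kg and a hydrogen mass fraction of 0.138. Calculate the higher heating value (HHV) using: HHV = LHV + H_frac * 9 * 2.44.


HHV = LHV + H_frac * 9 * 2.44
= 25.91 + 0.138 * 9 * 2.44
= 28.9405 MJ/kg

28.9405 MJ/kg


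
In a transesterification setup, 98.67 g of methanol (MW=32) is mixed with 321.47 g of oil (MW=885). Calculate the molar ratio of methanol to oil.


Molar ratio = n_MeOH / n_oil = (MeOH/32) / (oil/885) = (MeOH * 885) / (32 * oil)
= (98.67 * 885) / (32 * 321.47)
= 8.4886

8.4886


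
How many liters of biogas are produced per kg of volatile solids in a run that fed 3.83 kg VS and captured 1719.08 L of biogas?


Y = V / VS
= 1719.08 / 3.83
= 448.8460 L/kg VS

448.8460 L/kg VS


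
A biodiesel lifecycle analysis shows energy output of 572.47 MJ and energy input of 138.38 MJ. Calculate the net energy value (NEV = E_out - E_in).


NEV = E_out - E_in
= 572.47 - 138.38
= 434.0900 MJ

434.0900 MJ


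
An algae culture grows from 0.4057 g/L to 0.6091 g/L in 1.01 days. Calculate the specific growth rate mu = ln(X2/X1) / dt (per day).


mu = ln(X2/X1) / dt
= ln(0.6091/0.4057) / 1.01
= 0.4023 per day

0.4023 per day


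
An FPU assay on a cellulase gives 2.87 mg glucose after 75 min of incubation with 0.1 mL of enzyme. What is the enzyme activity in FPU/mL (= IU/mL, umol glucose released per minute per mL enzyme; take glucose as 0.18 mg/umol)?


Activity = glucose_mg / (0.18 mg/umol * V_mL * t_min)
= 2.87 / (0.18 * 0.1 * 75)
= 2.1259 FPU/mL

2.1259 FPU/mL


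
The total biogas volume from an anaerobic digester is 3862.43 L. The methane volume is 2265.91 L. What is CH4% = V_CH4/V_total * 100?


CH4% = V_CH4 / V_total * 100
= 2265.91 / 3862.43 * 100
= 58.6654%

58.6654%


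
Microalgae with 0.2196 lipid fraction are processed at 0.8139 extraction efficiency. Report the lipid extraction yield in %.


Y = lipid_content * extraction_eff * 100
= 0.2196 * 0.8139 * 100
= 17.8732%

17.8732%


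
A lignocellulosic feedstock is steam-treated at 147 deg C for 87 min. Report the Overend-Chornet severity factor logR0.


logR0 = log10(t * exp((T - 100) / 14.75))
= log10(87 * exp((147 - 100) / 14.75))
= 3.3234

3.3234


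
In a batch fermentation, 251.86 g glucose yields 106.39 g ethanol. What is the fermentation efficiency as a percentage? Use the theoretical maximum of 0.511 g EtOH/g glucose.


Fermentation efficiency = (actual / (0.511 * glucose)) * 100
= (106.39 / (0.511 * 251.86)) * 100
= 82.6648%

82.6648%


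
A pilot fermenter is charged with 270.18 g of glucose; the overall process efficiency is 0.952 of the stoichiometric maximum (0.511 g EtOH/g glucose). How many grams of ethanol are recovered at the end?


Actual ethanol: m = 0.511 * 270.18 * 0.952
m = 131.4350 g

131.4350 g


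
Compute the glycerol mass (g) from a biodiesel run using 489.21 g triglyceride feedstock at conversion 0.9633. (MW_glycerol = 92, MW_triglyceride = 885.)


glycerol = oil * conv * (92/885)
= 489.21 * 0.9633 * 92 / 885
= 48.9893 g

48.9893 g


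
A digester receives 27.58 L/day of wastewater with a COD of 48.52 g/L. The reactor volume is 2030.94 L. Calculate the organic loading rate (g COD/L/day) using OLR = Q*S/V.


OLR = Q * S / V
= 27.58 * 48.52 / 2030.94
= 0.6589 g/L/day

0.6589 g/L/day


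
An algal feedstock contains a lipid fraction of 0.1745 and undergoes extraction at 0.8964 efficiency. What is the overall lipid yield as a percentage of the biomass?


Y = lipid_content * extraction_eff * 100
= 0.1745 * 0.8964 * 100
= 15.6422%

15.6422%


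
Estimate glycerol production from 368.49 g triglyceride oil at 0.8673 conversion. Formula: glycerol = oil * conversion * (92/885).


glycerol = oil * conv * (92/885)
= 368.49 * 0.8673 * 92 / 885
= 33.2231 g

33.2231 g


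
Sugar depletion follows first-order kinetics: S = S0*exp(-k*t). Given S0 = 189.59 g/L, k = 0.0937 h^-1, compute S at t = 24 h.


S = S0 * exp(-k * t)
S = 189.59 * exp(-0.0937 * 24)
S = 20.0066 g/L

20.0066 g/L


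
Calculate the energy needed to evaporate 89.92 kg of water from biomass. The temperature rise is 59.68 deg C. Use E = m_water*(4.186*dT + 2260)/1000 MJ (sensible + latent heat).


E = m_water * (4.186 * dT + 2260) / 1000
= 89.92 * (4.186 * 59.68 + 2260) / 1000
= 225.6831 MJ

225.6831 MJ


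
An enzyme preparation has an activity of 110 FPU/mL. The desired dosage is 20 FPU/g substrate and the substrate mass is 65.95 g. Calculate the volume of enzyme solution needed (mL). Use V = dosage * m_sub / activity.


V = dosage * m_sub / activity
V = 20 * 65.95 / 110
V = 11.9909 mL

11.9909 mL


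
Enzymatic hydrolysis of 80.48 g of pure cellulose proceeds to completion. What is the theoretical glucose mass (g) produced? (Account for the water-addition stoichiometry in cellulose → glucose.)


glucose = cellulose * 180/162
= 80.48 * 180/162
= 89.4222 g

89.4222 g


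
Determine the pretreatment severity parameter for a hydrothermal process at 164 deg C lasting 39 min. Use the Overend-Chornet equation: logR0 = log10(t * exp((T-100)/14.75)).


logR0 = log10(t * exp((T - 100) / 14.75))
= log10(39 * exp((164 - 100) / 14.75))
= 3.4755

3.4755


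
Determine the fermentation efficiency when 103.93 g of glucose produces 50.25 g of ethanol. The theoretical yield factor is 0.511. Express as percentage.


Fermentation efficiency = (actual / (0.511 * glucose)) * 100
= (50.25 / (0.511 * 103.93)) * 100
= 94.6181%

94.6181%


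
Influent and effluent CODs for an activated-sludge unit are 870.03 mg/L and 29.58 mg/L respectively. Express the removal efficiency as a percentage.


eta = (COD_in - COD_out) / COD_in * 100
= (870.03 - 29.58) / 870.03 * 100
= 96.6001%

96.6001%


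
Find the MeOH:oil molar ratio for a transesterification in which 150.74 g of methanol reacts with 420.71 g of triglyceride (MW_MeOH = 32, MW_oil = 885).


Molar ratio = n_MeOH / n_oil = (MeOH/32) / (oil/885) = (MeOH * 885) / (32 * oil)
= (150.74 * 885) / (32 * 420.71)
= 9.9092

9.9092


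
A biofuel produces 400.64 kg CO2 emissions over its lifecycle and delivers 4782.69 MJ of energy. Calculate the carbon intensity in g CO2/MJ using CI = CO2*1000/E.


CI = CO2 * 1000 / E
= 400.64 * 1000 / 4782.69
= 83.7688 g CO2/MJ

83.7688 g CO2/MJ


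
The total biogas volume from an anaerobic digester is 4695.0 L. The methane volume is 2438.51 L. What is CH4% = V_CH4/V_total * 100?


CH4% = V_CH4 / V_total * 100
= 2438.51 / 4695.0 * 100
= 51.9384%

51.9384%


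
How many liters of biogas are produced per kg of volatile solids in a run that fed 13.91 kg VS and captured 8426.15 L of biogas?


Y = V / VS
= 8426.15 / 13.91
= 605.7620 L/kg VS

605.7620 L/kg VS


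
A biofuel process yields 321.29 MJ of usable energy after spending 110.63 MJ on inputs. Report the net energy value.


NEV = E_out - E_in
= 321.29 - 110.63
= 210.6600 MJ

210.6600 MJ


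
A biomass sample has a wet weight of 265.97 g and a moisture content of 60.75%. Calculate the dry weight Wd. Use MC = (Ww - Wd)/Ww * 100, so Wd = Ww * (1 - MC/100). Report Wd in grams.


Wd = Ww * (1 - MC/100)
= 265.97 * (1 - 60.75/100)
= 104.3932 g

104.3932 g


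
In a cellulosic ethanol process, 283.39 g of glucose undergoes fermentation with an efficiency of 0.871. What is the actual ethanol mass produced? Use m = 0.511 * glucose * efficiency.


Actual ethanol: m = 0.511 * 283.39 * 0.871
m = 126.1315 g

126.1315 g


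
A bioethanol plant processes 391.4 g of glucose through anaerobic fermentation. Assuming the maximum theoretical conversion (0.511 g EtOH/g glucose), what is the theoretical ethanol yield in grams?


Theoretical ethanol yield: m_EtOH = 0.511 * m_glucose
m_EtOH = 0.511 * 391.4 = 200.0054 g

200.0054 g


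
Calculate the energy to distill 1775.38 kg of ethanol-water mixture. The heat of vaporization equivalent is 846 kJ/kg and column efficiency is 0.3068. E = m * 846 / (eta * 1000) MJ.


E = m * 846 / (eta * 1000)
= 1775.38 * 846 / (0.3068 * 1000)
= 4895.6046 MJ

4895.6046 MJ


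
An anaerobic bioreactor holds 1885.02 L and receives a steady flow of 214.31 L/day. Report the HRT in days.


HRT = V / Q
= 1885.02 / 214.31
= 8.7958 days

8.7958 days


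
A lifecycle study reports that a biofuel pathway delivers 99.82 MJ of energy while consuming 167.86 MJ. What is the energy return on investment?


EROI = E_out / E_in
= 99.82 / 167.86
= 0.5947

0.5947


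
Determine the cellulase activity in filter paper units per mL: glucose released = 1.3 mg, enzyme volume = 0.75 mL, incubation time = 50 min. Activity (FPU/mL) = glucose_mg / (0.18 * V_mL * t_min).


Activity = glucose_mg / (0.18 mg/umol * V_mL * t_min)
= 1.3 / (0.18 * 0.75 * 50)
= 0.1926 FPU/mL

0.1926 FPU/mL


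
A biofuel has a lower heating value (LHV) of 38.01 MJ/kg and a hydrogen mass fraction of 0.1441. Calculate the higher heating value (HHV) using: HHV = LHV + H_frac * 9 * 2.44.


HHV = LHV + H_frac * 9 * 2.44
= 38.01 + 0.1441 * 9 * 2.44
= 41.1744 MJ/kg

41.1744 MJ/kg


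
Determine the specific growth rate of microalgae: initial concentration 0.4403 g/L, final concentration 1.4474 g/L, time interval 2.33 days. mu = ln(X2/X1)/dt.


mu = ln(X2/X1) / dt
= ln(1.4474/0.4403) / 2.33
= 0.5108 per day

0.5108 per day


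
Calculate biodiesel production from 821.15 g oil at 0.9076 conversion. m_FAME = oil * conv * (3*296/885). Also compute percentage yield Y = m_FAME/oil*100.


m_FAME = oil * conv * (3 * 296 / 885) = oil * conv * (888/885)
= 821.15 * 0.9076 * 888 / 885
= 747.8021 g
Y = m_FAME / oil * 100 = conv * (888/885) * 100
= 0.9076 * 888 / 885 * 100
= 91.07%

747.8021 g FAME; Y = 91.07%


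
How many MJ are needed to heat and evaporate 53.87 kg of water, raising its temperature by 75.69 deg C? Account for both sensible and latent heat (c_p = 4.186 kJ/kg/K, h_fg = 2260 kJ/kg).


E = m_water * (4.186 * dT + 2260) / 1000
= 53.87 * (4.186 * 75.69 + 2260) / 1000
= 138.8143 MJ

138.8143 MJ


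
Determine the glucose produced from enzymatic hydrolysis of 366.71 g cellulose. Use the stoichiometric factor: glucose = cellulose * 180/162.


glucose = cellulose * 180/162
= 366.71 * 180/162
= 407.4556 g

407.4556 g


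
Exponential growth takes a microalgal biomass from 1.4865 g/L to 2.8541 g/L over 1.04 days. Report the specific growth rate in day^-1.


mu = ln(X2/X1) / dt
= ln(2.8541/1.4865) / 1.04
= 0.6272 per day

0.6272 per day


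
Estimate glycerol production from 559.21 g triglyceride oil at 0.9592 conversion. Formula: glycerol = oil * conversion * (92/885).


glycerol = oil * conv * (92/885)
= 559.21 * 0.9592 * 92 / 885
= 55.7608 g

55.7608 g


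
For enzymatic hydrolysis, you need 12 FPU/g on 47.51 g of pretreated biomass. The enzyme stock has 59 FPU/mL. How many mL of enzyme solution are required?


V = dosage * m_sub / activity
V = 12 * 47.51 / 59
V = 9.6631 mL

9.6631 mL


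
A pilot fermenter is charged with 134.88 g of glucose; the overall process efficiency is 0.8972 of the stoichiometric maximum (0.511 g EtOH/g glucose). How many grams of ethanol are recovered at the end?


Actual ethanol: m = 0.511 * 134.88 * 0.8972
m = 61.8383 g

61.8383 g


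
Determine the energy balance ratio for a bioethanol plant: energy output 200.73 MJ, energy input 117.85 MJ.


EROI = E_out / E_in
= 200.73 / 117.85
= 1.7033

1.7033


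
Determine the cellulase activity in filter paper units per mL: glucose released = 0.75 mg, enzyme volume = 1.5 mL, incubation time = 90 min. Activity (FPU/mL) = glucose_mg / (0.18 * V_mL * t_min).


Activity = glucose_mg / (0.18 mg/umol * V_mL * t_min)
= 0.75 / (0.18 * 1.5 * 90)
= 0.0309 FPU/mL

0.0309 FPU/mL


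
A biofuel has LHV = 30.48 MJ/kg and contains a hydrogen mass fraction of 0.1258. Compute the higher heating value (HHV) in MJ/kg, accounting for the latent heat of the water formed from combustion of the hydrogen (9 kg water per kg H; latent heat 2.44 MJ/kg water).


HHV = LHV + H_frac * 9 * 2.44
= 30.48 + 0.1258 * 9 * 2.44
= 33.2426 MJ/kg

33.2426 MJ/kg


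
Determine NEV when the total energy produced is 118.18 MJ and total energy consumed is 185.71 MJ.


NEV = E_out - E_in
= 118.18 - 185.71
= -67.5300 MJ

-67.5300 MJ


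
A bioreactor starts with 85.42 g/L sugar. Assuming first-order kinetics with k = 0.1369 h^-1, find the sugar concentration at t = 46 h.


S = S0 * exp(-k * t)
S = 85.42 * exp(-0.1369 * 46)
S = 0.1573 g/L

0.1573 g/L


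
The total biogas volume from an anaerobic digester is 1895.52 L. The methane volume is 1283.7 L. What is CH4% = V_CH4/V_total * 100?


CH4% = V_CH4 / V_total * 100
= 1283.7 / 1895.52 * 100
= 67.7228%

67.7228%


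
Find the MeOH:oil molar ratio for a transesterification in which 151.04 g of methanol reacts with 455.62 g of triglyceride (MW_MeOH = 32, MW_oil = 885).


Molar ratio = n_MeOH / n_oil = (MeOH/32) / (oil/885) = (MeOH * 885) / (32 * oil)
= (151.04 * 885) / (32 * 455.62)
= 9.1682

9.1682


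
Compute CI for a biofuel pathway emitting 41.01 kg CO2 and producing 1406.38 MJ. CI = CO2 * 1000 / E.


CI = CO2 * 1000 / E
= 41.01 * 1000 / 1406.38
= 29.1600 g CO2/MJ

29.1600 g CO2/MJ


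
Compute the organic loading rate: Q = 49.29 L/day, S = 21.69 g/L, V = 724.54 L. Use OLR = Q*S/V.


OLR = Q * S / V
= 49.29 * 21.69 / 724.54
= 1.4756 g/L/day

1.4756 g/L/day


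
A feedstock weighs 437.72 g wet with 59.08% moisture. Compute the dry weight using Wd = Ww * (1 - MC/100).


Wd = Ww * (1 - MC/100)
= 437.72 * (1 - 59.08/100)
= 179.1150 g

179.1150 g


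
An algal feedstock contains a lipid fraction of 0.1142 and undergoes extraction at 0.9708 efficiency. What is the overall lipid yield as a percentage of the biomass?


Y = lipid_content * extraction_eff * 100
= 0.1142 * 0.9708 * 100
= 11.0865%

11.0865%


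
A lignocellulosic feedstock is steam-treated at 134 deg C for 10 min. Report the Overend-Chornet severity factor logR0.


logR0 = log10(t * exp((T - 100) / 14.75))
= log10(10 * exp((134 - 100) / 14.75))
= 2.0011

2.0011


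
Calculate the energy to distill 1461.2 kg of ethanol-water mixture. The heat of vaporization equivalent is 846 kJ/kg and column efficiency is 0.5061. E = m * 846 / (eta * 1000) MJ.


E = m * 846 / (eta * 1000)
= 1461.2 * 846 / (0.5061 * 1000)
= 2442.5513 MJ

2442.5513 MJ


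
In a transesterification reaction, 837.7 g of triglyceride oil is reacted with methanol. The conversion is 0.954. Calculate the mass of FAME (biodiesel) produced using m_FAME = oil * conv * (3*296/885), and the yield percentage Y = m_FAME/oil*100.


m_FAME = oil * conv * (3 * 296 / 885) = oil * conv * (888/885)
= 837.7 * 0.954 * 888 / 885
= 801.8748 g
Y = m_FAME / oil * 100 = conv * (888/885) * 100
= 0.954 * 888 / 885 * 100
= 95.72%

801.8748 g FAME; Y = 95.72%


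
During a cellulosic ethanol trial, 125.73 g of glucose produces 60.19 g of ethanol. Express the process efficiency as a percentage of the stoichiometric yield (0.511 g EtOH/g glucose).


Fermentation efficiency = (actual / (0.511 * glucose)) * 100
= (60.19 / (0.511 * 125.73)) * 100
= 93.6838%

93.6838%


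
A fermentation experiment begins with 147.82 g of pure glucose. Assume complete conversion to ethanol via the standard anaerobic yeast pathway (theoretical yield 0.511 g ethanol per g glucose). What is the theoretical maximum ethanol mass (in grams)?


Theoretical ethanol yield: m_EtOH = 0.511 * m_glucose
m_EtOH = 0.511 * 147.82 = 75.5360 g

75.5360 g


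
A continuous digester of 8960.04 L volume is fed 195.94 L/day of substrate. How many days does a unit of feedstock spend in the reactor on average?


HRT = V / Q
= 8960.04 / 195.94
= 45.7285 days

45.7285 days


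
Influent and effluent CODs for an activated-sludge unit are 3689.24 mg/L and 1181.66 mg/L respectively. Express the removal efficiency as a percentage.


eta = (COD_in - COD_out) / COD_in * 100
= (3689.24 - 1181.66) / 3689.24 * 100
= 67.9701%

67.9701%


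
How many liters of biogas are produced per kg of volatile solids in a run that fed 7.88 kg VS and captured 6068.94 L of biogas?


Y = V / VS
= 6068.94 / 7.88
= 770.1701 L/kg VS

770.1701 L/kg VS


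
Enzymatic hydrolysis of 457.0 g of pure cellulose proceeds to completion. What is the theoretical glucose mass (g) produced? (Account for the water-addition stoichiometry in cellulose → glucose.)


glucose = cellulose * 180/162
= 457.0 * 180/162
= 507.7778 g

507.7778 g


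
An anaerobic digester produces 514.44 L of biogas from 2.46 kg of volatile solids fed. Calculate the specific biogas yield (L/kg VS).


Y = V / VS
= 514.44 / 2.46
= 209.1220 L/kg VS

209.1220 L/kg VS


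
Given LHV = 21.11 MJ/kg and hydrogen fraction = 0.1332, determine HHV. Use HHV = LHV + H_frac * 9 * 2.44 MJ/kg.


HHV = LHV + H_frac * 9 * 2.44
= 21.11 + 0.1332 * 9 * 2.44
= 24.0351 MJ/kg

24.0351 MJ/kg


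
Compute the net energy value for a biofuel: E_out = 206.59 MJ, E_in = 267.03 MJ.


NEV = E_out - E_in
= 206.59 - 267.03
= -60.4400 MJ

-60.4400 MJ


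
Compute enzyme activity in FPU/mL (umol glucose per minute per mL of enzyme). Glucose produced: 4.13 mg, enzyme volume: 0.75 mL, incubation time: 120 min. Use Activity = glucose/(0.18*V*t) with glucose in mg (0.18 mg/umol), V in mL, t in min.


Activity = glucose_mg / (0.18 mg/umol * V_mL * t_min)
= 4.13 / (0.18 * 0.75 * 120)
= 0.2549 FPU/mL

0.2549 FPU/mL


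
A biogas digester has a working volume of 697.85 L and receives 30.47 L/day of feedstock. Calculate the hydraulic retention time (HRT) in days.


HRT = V / Q
= 697.85 / 30.47
= 22.9029 days

22.9029 days


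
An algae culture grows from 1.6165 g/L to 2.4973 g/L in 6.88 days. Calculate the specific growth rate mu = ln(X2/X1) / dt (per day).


mu = ln(X2/X1) / dt
= ln(2.4973/1.6165) / 6.88
= 0.0632 per day

0.0632 per day


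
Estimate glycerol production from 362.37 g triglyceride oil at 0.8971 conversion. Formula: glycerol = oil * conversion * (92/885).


glycerol = oil * conv * (92/885)
= 362.37 * 0.8971 * 92 / 885
= 33.7938 g

33.7938 g


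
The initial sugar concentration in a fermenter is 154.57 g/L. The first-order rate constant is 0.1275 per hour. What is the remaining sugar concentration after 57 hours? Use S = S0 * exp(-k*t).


S = S0 * exp(-k * t)
S = 154.57 * exp(-0.1275 * 57)
S = 0.1079 g/L

0.1079 g/L


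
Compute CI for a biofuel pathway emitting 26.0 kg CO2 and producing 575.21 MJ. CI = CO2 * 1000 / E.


CI = CO2 * 1000 / E
= 26.0 * 1000 / 575.21
= 45.2009 g CO2/MJ

45.2009 g CO2/MJ


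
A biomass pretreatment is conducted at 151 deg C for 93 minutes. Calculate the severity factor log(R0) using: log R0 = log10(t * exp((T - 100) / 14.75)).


logR0 = log10(t * exp((T - 100) / 14.75))
= log10(93 * exp((151 - 100) / 14.75))
= 3.4701

3.4701


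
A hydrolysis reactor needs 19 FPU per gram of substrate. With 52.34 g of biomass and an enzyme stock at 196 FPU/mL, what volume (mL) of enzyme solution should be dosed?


V = dosage * m_sub / activity
V = 19 * 52.34 / 196
V = 5.0738 mL

5.0738 mL


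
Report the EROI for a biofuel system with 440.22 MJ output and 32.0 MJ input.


EROI = E_out / E_in
= 440.22 / 32.0
= 13.7569

13.7569


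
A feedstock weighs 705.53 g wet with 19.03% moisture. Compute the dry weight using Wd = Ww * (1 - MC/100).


Wd = Ww * (1 - MC/100)
= 705.53 * (1 - 19.03/100)
= 571.2676 g

571.2676 g


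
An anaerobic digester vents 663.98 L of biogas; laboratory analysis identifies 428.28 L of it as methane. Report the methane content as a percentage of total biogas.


CH4% = V_CH4 / V_total * 100
= 428.28 / 663.98 * 100
= 64.5019%

64.5019%


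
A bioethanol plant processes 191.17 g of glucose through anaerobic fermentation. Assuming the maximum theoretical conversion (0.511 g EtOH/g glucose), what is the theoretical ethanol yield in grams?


Theoretical ethanol yield: m_EtOH = 0.511 * m_glucose
m_EtOH = 0.511 * 191.17 = 97.6879 g

97.6879 g


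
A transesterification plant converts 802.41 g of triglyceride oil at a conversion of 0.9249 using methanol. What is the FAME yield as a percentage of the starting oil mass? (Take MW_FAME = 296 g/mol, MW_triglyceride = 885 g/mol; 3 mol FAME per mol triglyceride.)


m_FAME = oil * conv * (3 * 296 / 885) = oil * conv * (888/885)
= 802.41 * 0.9249 * 888 / 885
= 744.6648 g
Y = m_FAME / oil * 100 = conv * (888/885) * 100
= 0.9249 * 888 / 885 * 100
= 92.80%

92.80%


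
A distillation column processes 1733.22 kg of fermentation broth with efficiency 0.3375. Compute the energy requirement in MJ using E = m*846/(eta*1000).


E = m * 846 / (eta * 1000)
= 1733.22 * 846 / (0.3375 * 1000)
= 4344.6048 MJ

4344.6048 MJ


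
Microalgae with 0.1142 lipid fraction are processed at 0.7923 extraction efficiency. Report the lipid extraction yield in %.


Y = lipid_content * extraction_eff * 100
= 0.1142 * 0.7923 * 100
= 9.0481%

9.0481%


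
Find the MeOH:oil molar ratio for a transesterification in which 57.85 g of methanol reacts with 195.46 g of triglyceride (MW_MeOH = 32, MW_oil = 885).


Molar ratio = n_MeOH / n_oil = (MeOH/32) / (oil/885) = (MeOH * 885) / (32 * oil)
= (57.85 * 885) / (32 * 195.46)
= 8.1854

8.1854


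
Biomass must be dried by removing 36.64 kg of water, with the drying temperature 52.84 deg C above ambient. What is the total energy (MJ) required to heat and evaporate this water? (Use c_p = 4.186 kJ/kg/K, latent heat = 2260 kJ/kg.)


E = m_water * (4.186 * dT + 2260) / 1000
= 36.64 * (4.186 * 52.84 + 2260) / 1000
= 90.9107 MJ

90.9107 MJ


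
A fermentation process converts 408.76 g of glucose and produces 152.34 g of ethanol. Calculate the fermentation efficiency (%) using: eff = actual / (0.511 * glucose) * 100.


Fermentation efficiency = (actual / (0.511 * glucose)) * 100
= (152.34 / (0.511 * 408.76)) * 100
= 72.9331%

72.9331%


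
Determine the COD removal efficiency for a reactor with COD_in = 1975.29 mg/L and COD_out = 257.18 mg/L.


eta = (COD_in - COD_out) / COD_in * 100
= (1975.29 - 257.18) / 1975.29 * 100
= 86.9801%

86.9801%


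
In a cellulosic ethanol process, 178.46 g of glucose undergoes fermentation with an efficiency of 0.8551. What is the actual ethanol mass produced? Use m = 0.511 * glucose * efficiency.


Actual ethanol: m = 0.511 * 178.46 * 0.8551
m = 77.9792 g

77.9792 g


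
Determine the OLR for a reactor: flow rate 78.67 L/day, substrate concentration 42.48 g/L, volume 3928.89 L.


OLR = Q * S / V
= 78.67 * 42.48 / 3928.89
= 0.8506 g/L/day

0.8506 g/L/day


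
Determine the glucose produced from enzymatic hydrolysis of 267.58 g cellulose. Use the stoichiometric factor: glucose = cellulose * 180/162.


glucose = cellulose * 180/162
= 267.58 * 180/162
= 297.3111 g

297.3111 g


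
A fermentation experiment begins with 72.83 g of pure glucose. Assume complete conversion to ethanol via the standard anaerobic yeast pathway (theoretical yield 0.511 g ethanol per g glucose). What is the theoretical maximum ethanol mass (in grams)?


Theoretical ethanol yield: m_EtOH = 0.511 * m_glucose
m_EtOH = 0.511 * 72.83 = 37.2161 g

37.2161 g


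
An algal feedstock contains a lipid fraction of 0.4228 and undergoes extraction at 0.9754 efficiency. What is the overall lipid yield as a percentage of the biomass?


Y = lipid_content * extraction_eff * 100
= 0.4228 * 0.9754 * 100
= 41.2399%

41.2399%


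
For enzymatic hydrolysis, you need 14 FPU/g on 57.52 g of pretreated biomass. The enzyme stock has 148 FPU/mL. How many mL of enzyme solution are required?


V = dosage * m_sub / activity
V = 14 * 57.52 / 148
V = 5.4411 mL

5.4411 mL


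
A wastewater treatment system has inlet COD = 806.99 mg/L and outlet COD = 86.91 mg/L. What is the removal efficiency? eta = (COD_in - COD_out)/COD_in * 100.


eta = (COD_in - COD_out) / COD_in * 100
= (806.99 - 86.91) / 806.99 * 100
= 89.2303%

89.2303%


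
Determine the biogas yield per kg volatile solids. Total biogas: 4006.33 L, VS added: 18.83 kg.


Y = V / VS
= 4006.33 / 18.83
= 212.7631 L/kg VS

212.7631 L/kg VS


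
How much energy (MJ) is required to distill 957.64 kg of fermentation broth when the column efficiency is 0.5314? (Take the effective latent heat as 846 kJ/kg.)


E = m * 846 / (eta * 1000)
= 957.64 * 846 / (0.5314 * 1000)
= 1524.5831 MJ

1524.5831 MJ


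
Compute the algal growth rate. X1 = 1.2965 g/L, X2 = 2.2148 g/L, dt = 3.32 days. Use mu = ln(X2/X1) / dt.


mu = ln(X2/X1) / dt
= ln(2.2148/1.2965) / 3.32
= 0.1613 per day

0.1613 per day


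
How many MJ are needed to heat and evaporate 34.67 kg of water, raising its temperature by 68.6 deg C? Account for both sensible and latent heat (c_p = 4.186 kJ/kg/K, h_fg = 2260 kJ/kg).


E = m_water * (4.186 * dT + 2260) / 1000
= 34.67 * (4.186 * 68.6 + 2260) / 1000
= 88.3100 MJ

88.3100 MJ


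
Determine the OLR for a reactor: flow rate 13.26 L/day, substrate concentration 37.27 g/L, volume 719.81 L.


OLR = Q * S / V
= 13.26 * 37.27 / 719.81
= 0.6866 g/L/day

0.6866 g/L/day


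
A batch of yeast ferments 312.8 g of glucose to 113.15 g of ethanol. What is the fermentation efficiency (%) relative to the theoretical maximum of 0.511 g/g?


Fermentation efficiency = (actual / (0.511 * glucose)) * 100
= (113.15 / (0.511 * 312.8)) * 100
= 70.7892%

70.7892%


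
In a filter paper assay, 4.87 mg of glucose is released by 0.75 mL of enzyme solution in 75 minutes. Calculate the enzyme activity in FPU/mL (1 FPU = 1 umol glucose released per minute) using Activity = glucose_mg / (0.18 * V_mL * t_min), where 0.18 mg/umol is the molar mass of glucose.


Activity = glucose_mg / (0.18 mg/umol * V_mL * t_min)
= 4.87 / (0.18 * 0.75 * 75)
= 0.4810 FPU/mL

0.4810 FPU/mL


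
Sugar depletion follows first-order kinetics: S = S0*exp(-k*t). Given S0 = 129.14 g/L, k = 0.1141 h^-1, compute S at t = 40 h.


S = S0 * exp(-k * t)
S = 129.14 * exp(-0.1141 * 40)
S = 1.3457 g/L

1.3457 g/L


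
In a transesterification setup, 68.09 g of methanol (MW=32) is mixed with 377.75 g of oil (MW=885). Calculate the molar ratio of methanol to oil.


Molar ratio = n_MeOH / n_oil = (MeOH/32) / (oil/885) = (MeOH * 885) / (32 * oil)
= (68.09 * 885) / (32 * 377.75)
= 4.9851

4.9851


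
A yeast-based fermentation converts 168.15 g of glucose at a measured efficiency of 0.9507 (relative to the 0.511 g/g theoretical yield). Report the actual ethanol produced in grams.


Actual ethanol: m = 0.511 * 168.15 * 0.9507
m = 81.6886 g

81.6886 g


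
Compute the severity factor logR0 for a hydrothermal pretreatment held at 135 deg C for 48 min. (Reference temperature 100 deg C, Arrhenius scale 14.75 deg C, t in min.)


logR0 = log10(t * exp((T - 100) / 14.75))
= log10(48 * exp((135 - 100) / 14.75))
= 2.7118

2.7118


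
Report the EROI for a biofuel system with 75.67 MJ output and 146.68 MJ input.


EROI = E_out / E_in
= 75.67 / 146.68
= 0.5159

0.5159


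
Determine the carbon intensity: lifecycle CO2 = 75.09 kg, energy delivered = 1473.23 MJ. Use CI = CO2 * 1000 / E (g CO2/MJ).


CI = CO2 * 1000 / E
= 75.09 * 1000 / 1473.23
= 50.9696 g CO2/MJ

50.9696 g CO2/MJ


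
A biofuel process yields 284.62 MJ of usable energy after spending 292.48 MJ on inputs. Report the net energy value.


NEV = E_out - E_in
= 284.62 - 292.48
= -7.8600 MJ

-7.8600 MJ


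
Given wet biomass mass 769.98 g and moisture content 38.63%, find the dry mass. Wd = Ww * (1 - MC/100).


Wd = Ww * (1 - MC/100)
= 769.98 * (1 - 38.63/100)
= 472.5367 g

472.5367 g


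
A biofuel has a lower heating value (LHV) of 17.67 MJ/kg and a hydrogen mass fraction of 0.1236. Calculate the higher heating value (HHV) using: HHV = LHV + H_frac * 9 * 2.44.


HHV = LHV + H_frac * 9 * 2.44
= 17.67 + 0.1236 * 9 * 2.44
= 20.3843 MJ/kg

20.3843 MJ/kg


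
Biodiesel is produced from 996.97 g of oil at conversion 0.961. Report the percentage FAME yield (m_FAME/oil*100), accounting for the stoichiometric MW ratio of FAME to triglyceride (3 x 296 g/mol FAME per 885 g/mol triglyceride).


m_FAME = oil * conv * (3 * 296 / 885) = oil * conv * (888/885)
= 996.97 * 0.961 * 888 / 885
= 961.3359 g
Y = m_FAME / oil * 100 = conv * (888/885) * 100
= 0.961 * 888 / 885 * 100
= 96.43%

96.43%


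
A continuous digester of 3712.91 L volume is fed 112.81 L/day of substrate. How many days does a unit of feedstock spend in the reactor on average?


HRT = V / Q
= 3712.91 / 112.81
= 32.9130 days

32.9130 days


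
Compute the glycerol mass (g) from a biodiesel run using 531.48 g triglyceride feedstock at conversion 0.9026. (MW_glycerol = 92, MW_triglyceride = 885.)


glycerol = oil * conv * (92/885)
= 531.48 * 0.9026 * 92 / 885
= 49.8686 g

49.8686 g


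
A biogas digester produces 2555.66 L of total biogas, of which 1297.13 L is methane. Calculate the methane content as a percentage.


CH4% = V_CH4 / V_total * 100
= 1297.13 / 2555.66 * 100
= 50.7552%

50.7552%


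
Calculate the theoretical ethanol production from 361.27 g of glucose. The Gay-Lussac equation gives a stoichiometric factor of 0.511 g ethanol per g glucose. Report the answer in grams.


Theoretical ethanol yield: m_EtOH = 0.511 * m_glucose
m_EtOH = 0.511 * 361.27 = 184.6090 g

184.6090 g


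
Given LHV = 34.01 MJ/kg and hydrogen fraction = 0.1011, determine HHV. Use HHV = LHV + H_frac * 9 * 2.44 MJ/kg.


HHV = LHV + H_frac * 9 * 2.44
= 34.01 + 0.1011 * 9 * 2.44
= 36.2302 MJ/kg

36.2302 MJ/kg


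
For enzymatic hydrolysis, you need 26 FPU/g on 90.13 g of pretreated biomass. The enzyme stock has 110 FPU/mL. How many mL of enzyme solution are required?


V = dosage * m_sub / activity
V = 26 * 90.13 / 110
V = 21.3035 mL

21.3035 mL


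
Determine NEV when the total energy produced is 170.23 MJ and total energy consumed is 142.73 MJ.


NEV = E_out - E_in
= 170.23 - 142.73
= 27.5000 MJ

27.5000 MJ


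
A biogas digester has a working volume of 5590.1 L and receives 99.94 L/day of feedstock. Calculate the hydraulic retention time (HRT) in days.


HRT = V / Q
= 5590.1 / 99.94
= 55.9346 days

55.9346 days


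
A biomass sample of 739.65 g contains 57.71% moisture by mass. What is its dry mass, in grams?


Wd = Ww * (1 - MC/100)
= 739.65 * (1 - 57.71/100)
= 312.7980 g

312.7980 g


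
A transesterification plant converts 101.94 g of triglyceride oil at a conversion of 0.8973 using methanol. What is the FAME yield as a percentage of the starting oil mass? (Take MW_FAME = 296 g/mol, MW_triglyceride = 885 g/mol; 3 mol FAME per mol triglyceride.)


m_FAME = oil * conv * (3 * 296 / 885) = oil * conv * (888/885)
= 101.94 * 0.8973 * 888 / 885
= 91.7808 g
Y = m_FAME / oil * 100 = conv * (888/885) * 100
= 0.8973 * 888 / 885 * 100
= 90.03%

90.03%


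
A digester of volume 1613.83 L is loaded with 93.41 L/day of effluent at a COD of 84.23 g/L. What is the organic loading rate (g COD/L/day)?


OLR = Q * S / V
= 93.41 * 84.23 / 1613.83
= 4.8753 g/L/day

4.8753 g/L/day


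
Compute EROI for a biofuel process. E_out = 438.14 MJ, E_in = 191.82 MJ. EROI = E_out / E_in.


EROI = E_out / E_in
= 438.14 / 191.82
= 2.2841

2.2841


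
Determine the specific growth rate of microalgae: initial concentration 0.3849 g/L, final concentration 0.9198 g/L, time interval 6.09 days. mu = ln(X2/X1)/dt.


mu = ln(X2/X1) / dt
= ln(0.9198/0.3849) / 6.09
= 0.1430 per day

0.1430 per day
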